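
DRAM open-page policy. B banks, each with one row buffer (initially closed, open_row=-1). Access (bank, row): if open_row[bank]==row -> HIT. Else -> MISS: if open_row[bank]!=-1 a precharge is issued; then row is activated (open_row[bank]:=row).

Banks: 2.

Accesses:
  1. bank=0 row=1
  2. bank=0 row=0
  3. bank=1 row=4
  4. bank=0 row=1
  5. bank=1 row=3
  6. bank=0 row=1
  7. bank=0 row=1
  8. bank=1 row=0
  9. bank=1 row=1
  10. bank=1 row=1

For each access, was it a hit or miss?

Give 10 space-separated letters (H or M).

Answer: M M M M M H H M M H

Derivation:
Acc 1: bank0 row1 -> MISS (open row1); precharges=0
Acc 2: bank0 row0 -> MISS (open row0); precharges=1
Acc 3: bank1 row4 -> MISS (open row4); precharges=1
Acc 4: bank0 row1 -> MISS (open row1); precharges=2
Acc 5: bank1 row3 -> MISS (open row3); precharges=3
Acc 6: bank0 row1 -> HIT
Acc 7: bank0 row1 -> HIT
Acc 8: bank1 row0 -> MISS (open row0); precharges=4
Acc 9: bank1 row1 -> MISS (open row1); precharges=5
Acc 10: bank1 row1 -> HIT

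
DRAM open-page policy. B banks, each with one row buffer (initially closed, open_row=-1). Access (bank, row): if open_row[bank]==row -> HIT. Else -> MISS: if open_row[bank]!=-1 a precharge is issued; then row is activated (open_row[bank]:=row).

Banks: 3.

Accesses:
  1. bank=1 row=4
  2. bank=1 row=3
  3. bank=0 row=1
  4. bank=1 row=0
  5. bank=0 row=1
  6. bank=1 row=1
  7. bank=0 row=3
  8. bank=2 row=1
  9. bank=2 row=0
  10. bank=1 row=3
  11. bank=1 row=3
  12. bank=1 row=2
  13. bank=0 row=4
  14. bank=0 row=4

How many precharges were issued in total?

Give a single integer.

Acc 1: bank1 row4 -> MISS (open row4); precharges=0
Acc 2: bank1 row3 -> MISS (open row3); precharges=1
Acc 3: bank0 row1 -> MISS (open row1); precharges=1
Acc 4: bank1 row0 -> MISS (open row0); precharges=2
Acc 5: bank0 row1 -> HIT
Acc 6: bank1 row1 -> MISS (open row1); precharges=3
Acc 7: bank0 row3 -> MISS (open row3); precharges=4
Acc 8: bank2 row1 -> MISS (open row1); precharges=4
Acc 9: bank2 row0 -> MISS (open row0); precharges=5
Acc 10: bank1 row3 -> MISS (open row3); precharges=6
Acc 11: bank1 row3 -> HIT
Acc 12: bank1 row2 -> MISS (open row2); precharges=7
Acc 13: bank0 row4 -> MISS (open row4); precharges=8
Acc 14: bank0 row4 -> HIT

Answer: 8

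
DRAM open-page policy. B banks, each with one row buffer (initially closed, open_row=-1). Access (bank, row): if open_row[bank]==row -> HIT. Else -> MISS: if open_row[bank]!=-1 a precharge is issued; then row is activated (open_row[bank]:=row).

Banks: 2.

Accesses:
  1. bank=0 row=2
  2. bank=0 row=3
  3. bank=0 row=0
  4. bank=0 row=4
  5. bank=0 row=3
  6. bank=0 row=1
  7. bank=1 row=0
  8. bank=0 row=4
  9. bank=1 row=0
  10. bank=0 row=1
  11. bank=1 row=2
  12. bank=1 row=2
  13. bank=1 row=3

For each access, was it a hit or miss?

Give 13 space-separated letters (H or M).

Answer: M M M M M M M M H M M H M

Derivation:
Acc 1: bank0 row2 -> MISS (open row2); precharges=0
Acc 2: bank0 row3 -> MISS (open row3); precharges=1
Acc 3: bank0 row0 -> MISS (open row0); precharges=2
Acc 4: bank0 row4 -> MISS (open row4); precharges=3
Acc 5: bank0 row3 -> MISS (open row3); precharges=4
Acc 6: bank0 row1 -> MISS (open row1); precharges=5
Acc 7: bank1 row0 -> MISS (open row0); precharges=5
Acc 8: bank0 row4 -> MISS (open row4); precharges=6
Acc 9: bank1 row0 -> HIT
Acc 10: bank0 row1 -> MISS (open row1); precharges=7
Acc 11: bank1 row2 -> MISS (open row2); precharges=8
Acc 12: bank1 row2 -> HIT
Acc 13: bank1 row3 -> MISS (open row3); precharges=9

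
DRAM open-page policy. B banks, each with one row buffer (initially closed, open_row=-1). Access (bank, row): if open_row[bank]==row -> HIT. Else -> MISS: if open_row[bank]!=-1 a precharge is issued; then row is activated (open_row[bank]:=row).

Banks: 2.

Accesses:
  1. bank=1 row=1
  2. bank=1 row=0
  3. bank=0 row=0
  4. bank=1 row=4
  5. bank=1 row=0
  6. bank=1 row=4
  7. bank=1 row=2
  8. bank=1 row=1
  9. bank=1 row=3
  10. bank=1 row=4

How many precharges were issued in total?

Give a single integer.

Answer: 8

Derivation:
Acc 1: bank1 row1 -> MISS (open row1); precharges=0
Acc 2: bank1 row0 -> MISS (open row0); precharges=1
Acc 3: bank0 row0 -> MISS (open row0); precharges=1
Acc 4: bank1 row4 -> MISS (open row4); precharges=2
Acc 5: bank1 row0 -> MISS (open row0); precharges=3
Acc 6: bank1 row4 -> MISS (open row4); precharges=4
Acc 7: bank1 row2 -> MISS (open row2); precharges=5
Acc 8: bank1 row1 -> MISS (open row1); precharges=6
Acc 9: bank1 row3 -> MISS (open row3); precharges=7
Acc 10: bank1 row4 -> MISS (open row4); precharges=8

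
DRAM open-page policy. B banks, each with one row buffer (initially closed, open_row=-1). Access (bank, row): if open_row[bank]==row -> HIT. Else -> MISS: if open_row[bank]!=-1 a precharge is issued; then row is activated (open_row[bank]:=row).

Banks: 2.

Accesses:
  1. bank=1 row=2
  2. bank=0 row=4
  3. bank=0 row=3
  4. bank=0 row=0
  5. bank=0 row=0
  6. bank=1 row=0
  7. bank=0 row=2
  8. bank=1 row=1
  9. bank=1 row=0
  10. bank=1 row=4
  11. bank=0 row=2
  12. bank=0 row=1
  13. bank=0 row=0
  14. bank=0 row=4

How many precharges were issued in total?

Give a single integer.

Answer: 10

Derivation:
Acc 1: bank1 row2 -> MISS (open row2); precharges=0
Acc 2: bank0 row4 -> MISS (open row4); precharges=0
Acc 3: bank0 row3 -> MISS (open row3); precharges=1
Acc 4: bank0 row0 -> MISS (open row0); precharges=2
Acc 5: bank0 row0 -> HIT
Acc 6: bank1 row0 -> MISS (open row0); precharges=3
Acc 7: bank0 row2 -> MISS (open row2); precharges=4
Acc 8: bank1 row1 -> MISS (open row1); precharges=5
Acc 9: bank1 row0 -> MISS (open row0); precharges=6
Acc 10: bank1 row4 -> MISS (open row4); precharges=7
Acc 11: bank0 row2 -> HIT
Acc 12: bank0 row1 -> MISS (open row1); precharges=8
Acc 13: bank0 row0 -> MISS (open row0); precharges=9
Acc 14: bank0 row4 -> MISS (open row4); precharges=10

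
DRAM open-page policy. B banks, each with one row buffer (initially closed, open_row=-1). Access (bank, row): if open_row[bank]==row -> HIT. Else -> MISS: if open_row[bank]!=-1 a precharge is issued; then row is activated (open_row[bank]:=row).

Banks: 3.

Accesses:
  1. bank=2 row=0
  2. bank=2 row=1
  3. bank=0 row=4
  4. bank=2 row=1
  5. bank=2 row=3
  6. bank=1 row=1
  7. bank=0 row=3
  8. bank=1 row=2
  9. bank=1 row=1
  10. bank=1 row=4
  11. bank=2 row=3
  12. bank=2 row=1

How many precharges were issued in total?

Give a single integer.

Answer: 7

Derivation:
Acc 1: bank2 row0 -> MISS (open row0); precharges=0
Acc 2: bank2 row1 -> MISS (open row1); precharges=1
Acc 3: bank0 row4 -> MISS (open row4); precharges=1
Acc 4: bank2 row1 -> HIT
Acc 5: bank2 row3 -> MISS (open row3); precharges=2
Acc 6: bank1 row1 -> MISS (open row1); precharges=2
Acc 7: bank0 row3 -> MISS (open row3); precharges=3
Acc 8: bank1 row2 -> MISS (open row2); precharges=4
Acc 9: bank1 row1 -> MISS (open row1); precharges=5
Acc 10: bank1 row4 -> MISS (open row4); precharges=6
Acc 11: bank2 row3 -> HIT
Acc 12: bank2 row1 -> MISS (open row1); precharges=7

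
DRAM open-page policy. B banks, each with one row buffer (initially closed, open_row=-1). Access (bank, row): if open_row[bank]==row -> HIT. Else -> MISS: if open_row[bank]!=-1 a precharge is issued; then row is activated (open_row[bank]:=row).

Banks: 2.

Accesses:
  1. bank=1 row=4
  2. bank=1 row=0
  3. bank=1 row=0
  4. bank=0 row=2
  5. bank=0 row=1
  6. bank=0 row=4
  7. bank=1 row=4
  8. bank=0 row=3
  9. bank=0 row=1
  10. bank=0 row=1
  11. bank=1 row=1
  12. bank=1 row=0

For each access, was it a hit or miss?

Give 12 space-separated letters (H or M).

Acc 1: bank1 row4 -> MISS (open row4); precharges=0
Acc 2: bank1 row0 -> MISS (open row0); precharges=1
Acc 3: bank1 row0 -> HIT
Acc 4: bank0 row2 -> MISS (open row2); precharges=1
Acc 5: bank0 row1 -> MISS (open row1); precharges=2
Acc 6: bank0 row4 -> MISS (open row4); precharges=3
Acc 7: bank1 row4 -> MISS (open row4); precharges=4
Acc 8: bank0 row3 -> MISS (open row3); precharges=5
Acc 9: bank0 row1 -> MISS (open row1); precharges=6
Acc 10: bank0 row1 -> HIT
Acc 11: bank1 row1 -> MISS (open row1); precharges=7
Acc 12: bank1 row0 -> MISS (open row0); precharges=8

Answer: M M H M M M M M M H M M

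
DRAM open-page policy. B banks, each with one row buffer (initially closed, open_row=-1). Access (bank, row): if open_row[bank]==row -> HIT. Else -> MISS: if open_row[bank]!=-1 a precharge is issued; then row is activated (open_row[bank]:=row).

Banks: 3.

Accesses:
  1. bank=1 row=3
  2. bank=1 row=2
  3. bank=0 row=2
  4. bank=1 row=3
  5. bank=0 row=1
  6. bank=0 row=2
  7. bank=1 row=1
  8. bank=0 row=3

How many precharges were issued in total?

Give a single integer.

Answer: 6

Derivation:
Acc 1: bank1 row3 -> MISS (open row3); precharges=0
Acc 2: bank1 row2 -> MISS (open row2); precharges=1
Acc 3: bank0 row2 -> MISS (open row2); precharges=1
Acc 4: bank1 row3 -> MISS (open row3); precharges=2
Acc 5: bank0 row1 -> MISS (open row1); precharges=3
Acc 6: bank0 row2 -> MISS (open row2); precharges=4
Acc 7: bank1 row1 -> MISS (open row1); precharges=5
Acc 8: bank0 row3 -> MISS (open row3); precharges=6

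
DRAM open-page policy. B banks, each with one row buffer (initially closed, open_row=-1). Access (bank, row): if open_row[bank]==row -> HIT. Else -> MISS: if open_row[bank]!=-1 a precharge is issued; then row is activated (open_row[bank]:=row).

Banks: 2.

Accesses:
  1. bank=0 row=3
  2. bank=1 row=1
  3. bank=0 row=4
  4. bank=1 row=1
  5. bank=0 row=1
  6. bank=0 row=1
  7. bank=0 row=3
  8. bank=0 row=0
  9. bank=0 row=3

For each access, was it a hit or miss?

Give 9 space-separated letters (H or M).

Answer: M M M H M H M M M

Derivation:
Acc 1: bank0 row3 -> MISS (open row3); precharges=0
Acc 2: bank1 row1 -> MISS (open row1); precharges=0
Acc 3: bank0 row4 -> MISS (open row4); precharges=1
Acc 4: bank1 row1 -> HIT
Acc 5: bank0 row1 -> MISS (open row1); precharges=2
Acc 6: bank0 row1 -> HIT
Acc 7: bank0 row3 -> MISS (open row3); precharges=3
Acc 8: bank0 row0 -> MISS (open row0); precharges=4
Acc 9: bank0 row3 -> MISS (open row3); precharges=5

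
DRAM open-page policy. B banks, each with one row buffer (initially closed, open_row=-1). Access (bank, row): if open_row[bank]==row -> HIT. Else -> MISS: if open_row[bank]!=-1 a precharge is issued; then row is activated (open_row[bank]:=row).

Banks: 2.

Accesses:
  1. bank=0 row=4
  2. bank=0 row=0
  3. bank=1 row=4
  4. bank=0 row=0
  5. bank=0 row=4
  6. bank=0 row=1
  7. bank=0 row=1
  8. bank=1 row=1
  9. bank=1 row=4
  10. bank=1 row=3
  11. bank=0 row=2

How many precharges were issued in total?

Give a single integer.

Answer: 7

Derivation:
Acc 1: bank0 row4 -> MISS (open row4); precharges=0
Acc 2: bank0 row0 -> MISS (open row0); precharges=1
Acc 3: bank1 row4 -> MISS (open row4); precharges=1
Acc 4: bank0 row0 -> HIT
Acc 5: bank0 row4 -> MISS (open row4); precharges=2
Acc 6: bank0 row1 -> MISS (open row1); precharges=3
Acc 7: bank0 row1 -> HIT
Acc 8: bank1 row1 -> MISS (open row1); precharges=4
Acc 9: bank1 row4 -> MISS (open row4); precharges=5
Acc 10: bank1 row3 -> MISS (open row3); precharges=6
Acc 11: bank0 row2 -> MISS (open row2); precharges=7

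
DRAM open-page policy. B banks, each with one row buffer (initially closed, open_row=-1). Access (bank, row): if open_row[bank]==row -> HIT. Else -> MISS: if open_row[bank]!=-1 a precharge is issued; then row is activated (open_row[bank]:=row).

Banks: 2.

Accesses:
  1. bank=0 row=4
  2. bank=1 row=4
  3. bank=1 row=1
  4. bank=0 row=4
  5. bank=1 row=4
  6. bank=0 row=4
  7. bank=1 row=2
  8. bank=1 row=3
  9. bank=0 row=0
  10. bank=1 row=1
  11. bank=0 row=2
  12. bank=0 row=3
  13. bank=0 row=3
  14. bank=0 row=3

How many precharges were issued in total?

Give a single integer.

Acc 1: bank0 row4 -> MISS (open row4); precharges=0
Acc 2: bank1 row4 -> MISS (open row4); precharges=0
Acc 3: bank1 row1 -> MISS (open row1); precharges=1
Acc 4: bank0 row4 -> HIT
Acc 5: bank1 row4 -> MISS (open row4); precharges=2
Acc 6: bank0 row4 -> HIT
Acc 7: bank1 row2 -> MISS (open row2); precharges=3
Acc 8: bank1 row3 -> MISS (open row3); precharges=4
Acc 9: bank0 row0 -> MISS (open row0); precharges=5
Acc 10: bank1 row1 -> MISS (open row1); precharges=6
Acc 11: bank0 row2 -> MISS (open row2); precharges=7
Acc 12: bank0 row3 -> MISS (open row3); precharges=8
Acc 13: bank0 row3 -> HIT
Acc 14: bank0 row3 -> HIT

Answer: 8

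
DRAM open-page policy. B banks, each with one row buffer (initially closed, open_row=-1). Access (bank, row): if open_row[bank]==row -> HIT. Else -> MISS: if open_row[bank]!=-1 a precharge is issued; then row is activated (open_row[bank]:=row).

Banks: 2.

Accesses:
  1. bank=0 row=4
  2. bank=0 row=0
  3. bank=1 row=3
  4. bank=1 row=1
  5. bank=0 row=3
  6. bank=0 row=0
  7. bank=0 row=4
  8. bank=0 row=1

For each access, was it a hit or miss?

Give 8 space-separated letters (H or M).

Acc 1: bank0 row4 -> MISS (open row4); precharges=0
Acc 2: bank0 row0 -> MISS (open row0); precharges=1
Acc 3: bank1 row3 -> MISS (open row3); precharges=1
Acc 4: bank1 row1 -> MISS (open row1); precharges=2
Acc 5: bank0 row3 -> MISS (open row3); precharges=3
Acc 6: bank0 row0 -> MISS (open row0); precharges=4
Acc 7: bank0 row4 -> MISS (open row4); precharges=5
Acc 8: bank0 row1 -> MISS (open row1); precharges=6

Answer: M M M M M M M M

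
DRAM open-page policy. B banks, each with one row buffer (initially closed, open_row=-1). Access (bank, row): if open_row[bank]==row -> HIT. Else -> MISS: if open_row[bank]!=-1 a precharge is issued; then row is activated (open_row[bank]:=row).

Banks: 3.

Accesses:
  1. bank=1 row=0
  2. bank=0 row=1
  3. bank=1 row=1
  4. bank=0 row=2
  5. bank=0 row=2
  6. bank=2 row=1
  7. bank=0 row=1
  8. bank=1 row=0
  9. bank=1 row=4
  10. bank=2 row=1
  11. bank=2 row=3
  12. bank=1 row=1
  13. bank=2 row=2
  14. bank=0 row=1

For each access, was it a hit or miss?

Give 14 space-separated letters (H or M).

Answer: M M M M H M M M M H M M M H

Derivation:
Acc 1: bank1 row0 -> MISS (open row0); precharges=0
Acc 2: bank0 row1 -> MISS (open row1); precharges=0
Acc 3: bank1 row1 -> MISS (open row1); precharges=1
Acc 4: bank0 row2 -> MISS (open row2); precharges=2
Acc 5: bank0 row2 -> HIT
Acc 6: bank2 row1 -> MISS (open row1); precharges=2
Acc 7: bank0 row1 -> MISS (open row1); precharges=3
Acc 8: bank1 row0 -> MISS (open row0); precharges=4
Acc 9: bank1 row4 -> MISS (open row4); precharges=5
Acc 10: bank2 row1 -> HIT
Acc 11: bank2 row3 -> MISS (open row3); precharges=6
Acc 12: bank1 row1 -> MISS (open row1); precharges=7
Acc 13: bank2 row2 -> MISS (open row2); precharges=8
Acc 14: bank0 row1 -> HIT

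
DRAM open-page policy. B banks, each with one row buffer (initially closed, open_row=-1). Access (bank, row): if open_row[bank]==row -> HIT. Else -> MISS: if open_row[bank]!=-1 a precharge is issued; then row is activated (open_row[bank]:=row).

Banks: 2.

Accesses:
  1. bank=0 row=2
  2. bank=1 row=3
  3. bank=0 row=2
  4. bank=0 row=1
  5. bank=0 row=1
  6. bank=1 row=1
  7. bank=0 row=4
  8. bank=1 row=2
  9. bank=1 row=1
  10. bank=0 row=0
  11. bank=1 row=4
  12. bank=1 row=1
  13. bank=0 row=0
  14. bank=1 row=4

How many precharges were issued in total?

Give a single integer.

Acc 1: bank0 row2 -> MISS (open row2); precharges=0
Acc 2: bank1 row3 -> MISS (open row3); precharges=0
Acc 3: bank0 row2 -> HIT
Acc 4: bank0 row1 -> MISS (open row1); precharges=1
Acc 5: bank0 row1 -> HIT
Acc 6: bank1 row1 -> MISS (open row1); precharges=2
Acc 7: bank0 row4 -> MISS (open row4); precharges=3
Acc 8: bank1 row2 -> MISS (open row2); precharges=4
Acc 9: bank1 row1 -> MISS (open row1); precharges=5
Acc 10: bank0 row0 -> MISS (open row0); precharges=6
Acc 11: bank1 row4 -> MISS (open row4); precharges=7
Acc 12: bank1 row1 -> MISS (open row1); precharges=8
Acc 13: bank0 row0 -> HIT
Acc 14: bank1 row4 -> MISS (open row4); precharges=9

Answer: 9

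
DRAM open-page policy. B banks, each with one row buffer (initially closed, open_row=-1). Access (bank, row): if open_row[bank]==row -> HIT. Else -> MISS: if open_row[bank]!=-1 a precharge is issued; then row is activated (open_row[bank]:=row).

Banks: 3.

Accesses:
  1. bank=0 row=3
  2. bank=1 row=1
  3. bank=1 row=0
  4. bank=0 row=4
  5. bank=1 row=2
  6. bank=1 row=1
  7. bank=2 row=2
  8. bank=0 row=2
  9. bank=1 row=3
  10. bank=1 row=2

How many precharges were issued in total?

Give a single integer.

Answer: 7

Derivation:
Acc 1: bank0 row3 -> MISS (open row3); precharges=0
Acc 2: bank1 row1 -> MISS (open row1); precharges=0
Acc 3: bank1 row0 -> MISS (open row0); precharges=1
Acc 4: bank0 row4 -> MISS (open row4); precharges=2
Acc 5: bank1 row2 -> MISS (open row2); precharges=3
Acc 6: bank1 row1 -> MISS (open row1); precharges=4
Acc 7: bank2 row2 -> MISS (open row2); precharges=4
Acc 8: bank0 row2 -> MISS (open row2); precharges=5
Acc 9: bank1 row3 -> MISS (open row3); precharges=6
Acc 10: bank1 row2 -> MISS (open row2); precharges=7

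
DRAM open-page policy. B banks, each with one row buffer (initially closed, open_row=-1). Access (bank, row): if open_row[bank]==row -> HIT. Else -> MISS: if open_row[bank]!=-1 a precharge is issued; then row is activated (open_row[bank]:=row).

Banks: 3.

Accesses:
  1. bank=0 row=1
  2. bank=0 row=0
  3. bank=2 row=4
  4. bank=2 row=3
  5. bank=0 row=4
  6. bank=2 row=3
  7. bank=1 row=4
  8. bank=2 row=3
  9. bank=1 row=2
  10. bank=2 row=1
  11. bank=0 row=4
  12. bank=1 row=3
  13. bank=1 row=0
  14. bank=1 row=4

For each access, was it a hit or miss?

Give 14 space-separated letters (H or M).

Acc 1: bank0 row1 -> MISS (open row1); precharges=0
Acc 2: bank0 row0 -> MISS (open row0); precharges=1
Acc 3: bank2 row4 -> MISS (open row4); precharges=1
Acc 4: bank2 row3 -> MISS (open row3); precharges=2
Acc 5: bank0 row4 -> MISS (open row4); precharges=3
Acc 6: bank2 row3 -> HIT
Acc 7: bank1 row4 -> MISS (open row4); precharges=3
Acc 8: bank2 row3 -> HIT
Acc 9: bank1 row2 -> MISS (open row2); precharges=4
Acc 10: bank2 row1 -> MISS (open row1); precharges=5
Acc 11: bank0 row4 -> HIT
Acc 12: bank1 row3 -> MISS (open row3); precharges=6
Acc 13: bank1 row0 -> MISS (open row0); precharges=7
Acc 14: bank1 row4 -> MISS (open row4); precharges=8

Answer: M M M M M H M H M M H M M M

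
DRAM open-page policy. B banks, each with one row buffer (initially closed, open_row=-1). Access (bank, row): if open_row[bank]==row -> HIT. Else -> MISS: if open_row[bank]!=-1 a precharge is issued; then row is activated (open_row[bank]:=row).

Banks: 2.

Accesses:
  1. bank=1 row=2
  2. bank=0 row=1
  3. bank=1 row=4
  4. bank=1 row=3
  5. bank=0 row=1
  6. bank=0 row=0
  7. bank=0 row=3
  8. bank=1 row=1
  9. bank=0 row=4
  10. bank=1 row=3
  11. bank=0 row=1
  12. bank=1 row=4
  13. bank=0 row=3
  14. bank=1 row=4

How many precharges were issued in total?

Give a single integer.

Answer: 10

Derivation:
Acc 1: bank1 row2 -> MISS (open row2); precharges=0
Acc 2: bank0 row1 -> MISS (open row1); precharges=0
Acc 3: bank1 row4 -> MISS (open row4); precharges=1
Acc 4: bank1 row3 -> MISS (open row3); precharges=2
Acc 5: bank0 row1 -> HIT
Acc 6: bank0 row0 -> MISS (open row0); precharges=3
Acc 7: bank0 row3 -> MISS (open row3); precharges=4
Acc 8: bank1 row1 -> MISS (open row1); precharges=5
Acc 9: bank0 row4 -> MISS (open row4); precharges=6
Acc 10: bank1 row3 -> MISS (open row3); precharges=7
Acc 11: bank0 row1 -> MISS (open row1); precharges=8
Acc 12: bank1 row4 -> MISS (open row4); precharges=9
Acc 13: bank0 row3 -> MISS (open row3); precharges=10
Acc 14: bank1 row4 -> HIT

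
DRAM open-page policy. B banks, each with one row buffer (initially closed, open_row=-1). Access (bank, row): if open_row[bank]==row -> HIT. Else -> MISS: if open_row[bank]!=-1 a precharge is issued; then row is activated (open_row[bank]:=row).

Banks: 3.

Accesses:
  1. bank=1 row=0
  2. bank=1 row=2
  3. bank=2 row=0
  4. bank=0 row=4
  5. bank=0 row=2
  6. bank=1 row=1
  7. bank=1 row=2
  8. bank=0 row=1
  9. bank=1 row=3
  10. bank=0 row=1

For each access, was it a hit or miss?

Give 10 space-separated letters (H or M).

Answer: M M M M M M M M M H

Derivation:
Acc 1: bank1 row0 -> MISS (open row0); precharges=0
Acc 2: bank1 row2 -> MISS (open row2); precharges=1
Acc 3: bank2 row0 -> MISS (open row0); precharges=1
Acc 4: bank0 row4 -> MISS (open row4); precharges=1
Acc 5: bank0 row2 -> MISS (open row2); precharges=2
Acc 6: bank1 row1 -> MISS (open row1); precharges=3
Acc 7: bank1 row2 -> MISS (open row2); precharges=4
Acc 8: bank0 row1 -> MISS (open row1); precharges=5
Acc 9: bank1 row3 -> MISS (open row3); precharges=6
Acc 10: bank0 row1 -> HIT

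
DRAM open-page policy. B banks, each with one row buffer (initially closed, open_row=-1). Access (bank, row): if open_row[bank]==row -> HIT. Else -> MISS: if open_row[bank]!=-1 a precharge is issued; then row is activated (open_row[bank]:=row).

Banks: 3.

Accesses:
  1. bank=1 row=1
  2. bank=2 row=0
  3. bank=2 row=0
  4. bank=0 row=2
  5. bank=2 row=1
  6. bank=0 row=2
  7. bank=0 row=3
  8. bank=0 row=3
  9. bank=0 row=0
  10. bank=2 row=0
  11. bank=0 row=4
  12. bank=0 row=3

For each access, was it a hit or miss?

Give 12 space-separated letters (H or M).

Answer: M M H M M H M H M M M M

Derivation:
Acc 1: bank1 row1 -> MISS (open row1); precharges=0
Acc 2: bank2 row0 -> MISS (open row0); precharges=0
Acc 3: bank2 row0 -> HIT
Acc 4: bank0 row2 -> MISS (open row2); precharges=0
Acc 5: bank2 row1 -> MISS (open row1); precharges=1
Acc 6: bank0 row2 -> HIT
Acc 7: bank0 row3 -> MISS (open row3); precharges=2
Acc 8: bank0 row3 -> HIT
Acc 9: bank0 row0 -> MISS (open row0); precharges=3
Acc 10: bank2 row0 -> MISS (open row0); precharges=4
Acc 11: bank0 row4 -> MISS (open row4); precharges=5
Acc 12: bank0 row3 -> MISS (open row3); precharges=6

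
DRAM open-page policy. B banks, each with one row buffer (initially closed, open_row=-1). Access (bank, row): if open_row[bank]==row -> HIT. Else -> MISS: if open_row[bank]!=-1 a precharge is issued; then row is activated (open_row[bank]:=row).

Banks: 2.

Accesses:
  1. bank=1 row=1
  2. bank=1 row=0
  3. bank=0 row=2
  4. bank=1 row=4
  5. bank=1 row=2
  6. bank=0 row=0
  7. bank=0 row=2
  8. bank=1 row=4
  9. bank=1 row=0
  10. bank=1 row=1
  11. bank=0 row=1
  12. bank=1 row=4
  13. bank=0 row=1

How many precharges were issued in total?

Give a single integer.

Answer: 10

Derivation:
Acc 1: bank1 row1 -> MISS (open row1); precharges=0
Acc 2: bank1 row0 -> MISS (open row0); precharges=1
Acc 3: bank0 row2 -> MISS (open row2); precharges=1
Acc 4: bank1 row4 -> MISS (open row4); precharges=2
Acc 5: bank1 row2 -> MISS (open row2); precharges=3
Acc 6: bank0 row0 -> MISS (open row0); precharges=4
Acc 7: bank0 row2 -> MISS (open row2); precharges=5
Acc 8: bank1 row4 -> MISS (open row4); precharges=6
Acc 9: bank1 row0 -> MISS (open row0); precharges=7
Acc 10: bank1 row1 -> MISS (open row1); precharges=8
Acc 11: bank0 row1 -> MISS (open row1); precharges=9
Acc 12: bank1 row4 -> MISS (open row4); precharges=10
Acc 13: bank0 row1 -> HIT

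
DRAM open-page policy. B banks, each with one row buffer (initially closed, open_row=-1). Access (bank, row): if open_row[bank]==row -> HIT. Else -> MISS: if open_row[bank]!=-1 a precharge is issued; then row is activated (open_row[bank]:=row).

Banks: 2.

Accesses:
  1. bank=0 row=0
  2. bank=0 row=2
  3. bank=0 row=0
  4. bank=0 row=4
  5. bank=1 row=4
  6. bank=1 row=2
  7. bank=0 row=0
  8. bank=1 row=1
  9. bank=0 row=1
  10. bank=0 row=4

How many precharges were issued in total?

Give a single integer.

Answer: 8

Derivation:
Acc 1: bank0 row0 -> MISS (open row0); precharges=0
Acc 2: bank0 row2 -> MISS (open row2); precharges=1
Acc 3: bank0 row0 -> MISS (open row0); precharges=2
Acc 4: bank0 row4 -> MISS (open row4); precharges=3
Acc 5: bank1 row4 -> MISS (open row4); precharges=3
Acc 6: bank1 row2 -> MISS (open row2); precharges=4
Acc 7: bank0 row0 -> MISS (open row0); precharges=5
Acc 8: bank1 row1 -> MISS (open row1); precharges=6
Acc 9: bank0 row1 -> MISS (open row1); precharges=7
Acc 10: bank0 row4 -> MISS (open row4); precharges=8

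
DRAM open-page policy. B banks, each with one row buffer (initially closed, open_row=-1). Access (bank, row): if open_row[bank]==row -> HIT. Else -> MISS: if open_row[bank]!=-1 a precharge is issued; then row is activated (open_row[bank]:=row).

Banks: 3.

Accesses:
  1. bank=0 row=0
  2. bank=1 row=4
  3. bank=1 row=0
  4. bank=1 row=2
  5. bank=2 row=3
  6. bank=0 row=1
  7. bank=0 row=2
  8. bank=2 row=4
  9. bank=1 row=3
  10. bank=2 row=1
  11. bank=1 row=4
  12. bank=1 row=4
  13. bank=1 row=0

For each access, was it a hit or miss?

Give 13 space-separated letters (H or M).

Answer: M M M M M M M M M M M H M

Derivation:
Acc 1: bank0 row0 -> MISS (open row0); precharges=0
Acc 2: bank1 row4 -> MISS (open row4); precharges=0
Acc 3: bank1 row0 -> MISS (open row0); precharges=1
Acc 4: bank1 row2 -> MISS (open row2); precharges=2
Acc 5: bank2 row3 -> MISS (open row3); precharges=2
Acc 6: bank0 row1 -> MISS (open row1); precharges=3
Acc 7: bank0 row2 -> MISS (open row2); precharges=4
Acc 8: bank2 row4 -> MISS (open row4); precharges=5
Acc 9: bank1 row3 -> MISS (open row3); precharges=6
Acc 10: bank2 row1 -> MISS (open row1); precharges=7
Acc 11: bank1 row4 -> MISS (open row4); precharges=8
Acc 12: bank1 row4 -> HIT
Acc 13: bank1 row0 -> MISS (open row0); precharges=9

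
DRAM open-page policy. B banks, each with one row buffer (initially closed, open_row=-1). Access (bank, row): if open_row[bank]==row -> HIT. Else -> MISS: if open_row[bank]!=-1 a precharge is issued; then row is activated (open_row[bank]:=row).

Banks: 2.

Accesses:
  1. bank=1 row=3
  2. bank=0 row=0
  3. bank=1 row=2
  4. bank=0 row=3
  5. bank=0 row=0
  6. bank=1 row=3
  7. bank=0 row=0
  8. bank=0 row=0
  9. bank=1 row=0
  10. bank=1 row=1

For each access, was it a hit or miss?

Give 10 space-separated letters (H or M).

Acc 1: bank1 row3 -> MISS (open row3); precharges=0
Acc 2: bank0 row0 -> MISS (open row0); precharges=0
Acc 3: bank1 row2 -> MISS (open row2); precharges=1
Acc 4: bank0 row3 -> MISS (open row3); precharges=2
Acc 5: bank0 row0 -> MISS (open row0); precharges=3
Acc 6: bank1 row3 -> MISS (open row3); precharges=4
Acc 7: bank0 row0 -> HIT
Acc 8: bank0 row0 -> HIT
Acc 9: bank1 row0 -> MISS (open row0); precharges=5
Acc 10: bank1 row1 -> MISS (open row1); precharges=6

Answer: M M M M M M H H M M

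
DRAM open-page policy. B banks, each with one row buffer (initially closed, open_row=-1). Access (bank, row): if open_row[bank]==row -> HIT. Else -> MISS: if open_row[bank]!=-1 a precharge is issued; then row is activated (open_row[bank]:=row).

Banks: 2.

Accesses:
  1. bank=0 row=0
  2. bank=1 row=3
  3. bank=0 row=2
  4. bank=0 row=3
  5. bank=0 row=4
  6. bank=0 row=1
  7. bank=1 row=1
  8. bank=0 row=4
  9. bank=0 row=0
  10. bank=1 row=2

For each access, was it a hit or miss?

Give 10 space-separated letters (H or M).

Acc 1: bank0 row0 -> MISS (open row0); precharges=0
Acc 2: bank1 row3 -> MISS (open row3); precharges=0
Acc 3: bank0 row2 -> MISS (open row2); precharges=1
Acc 4: bank0 row3 -> MISS (open row3); precharges=2
Acc 5: bank0 row4 -> MISS (open row4); precharges=3
Acc 6: bank0 row1 -> MISS (open row1); precharges=4
Acc 7: bank1 row1 -> MISS (open row1); precharges=5
Acc 8: bank0 row4 -> MISS (open row4); precharges=6
Acc 9: bank0 row0 -> MISS (open row0); precharges=7
Acc 10: bank1 row2 -> MISS (open row2); precharges=8

Answer: M M M M M M M M M M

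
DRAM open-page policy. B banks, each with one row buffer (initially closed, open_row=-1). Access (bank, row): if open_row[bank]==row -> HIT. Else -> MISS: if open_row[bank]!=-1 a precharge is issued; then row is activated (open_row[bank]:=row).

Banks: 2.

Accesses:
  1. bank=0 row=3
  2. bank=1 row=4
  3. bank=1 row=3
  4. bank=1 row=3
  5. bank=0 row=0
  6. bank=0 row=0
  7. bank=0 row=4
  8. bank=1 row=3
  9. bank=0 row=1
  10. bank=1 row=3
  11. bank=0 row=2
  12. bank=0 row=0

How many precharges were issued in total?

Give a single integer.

Acc 1: bank0 row3 -> MISS (open row3); precharges=0
Acc 2: bank1 row4 -> MISS (open row4); precharges=0
Acc 3: bank1 row3 -> MISS (open row3); precharges=1
Acc 4: bank1 row3 -> HIT
Acc 5: bank0 row0 -> MISS (open row0); precharges=2
Acc 6: bank0 row0 -> HIT
Acc 7: bank0 row4 -> MISS (open row4); precharges=3
Acc 8: bank1 row3 -> HIT
Acc 9: bank0 row1 -> MISS (open row1); precharges=4
Acc 10: bank1 row3 -> HIT
Acc 11: bank0 row2 -> MISS (open row2); precharges=5
Acc 12: bank0 row0 -> MISS (open row0); precharges=6

Answer: 6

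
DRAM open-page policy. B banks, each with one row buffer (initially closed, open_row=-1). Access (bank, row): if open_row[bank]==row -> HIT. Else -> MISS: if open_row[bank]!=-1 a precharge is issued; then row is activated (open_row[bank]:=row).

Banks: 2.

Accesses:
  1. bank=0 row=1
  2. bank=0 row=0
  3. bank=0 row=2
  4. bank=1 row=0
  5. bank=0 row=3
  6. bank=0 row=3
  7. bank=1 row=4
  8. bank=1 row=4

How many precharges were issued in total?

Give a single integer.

Answer: 4

Derivation:
Acc 1: bank0 row1 -> MISS (open row1); precharges=0
Acc 2: bank0 row0 -> MISS (open row0); precharges=1
Acc 3: bank0 row2 -> MISS (open row2); precharges=2
Acc 4: bank1 row0 -> MISS (open row0); precharges=2
Acc 5: bank0 row3 -> MISS (open row3); precharges=3
Acc 6: bank0 row3 -> HIT
Acc 7: bank1 row4 -> MISS (open row4); precharges=4
Acc 8: bank1 row4 -> HIT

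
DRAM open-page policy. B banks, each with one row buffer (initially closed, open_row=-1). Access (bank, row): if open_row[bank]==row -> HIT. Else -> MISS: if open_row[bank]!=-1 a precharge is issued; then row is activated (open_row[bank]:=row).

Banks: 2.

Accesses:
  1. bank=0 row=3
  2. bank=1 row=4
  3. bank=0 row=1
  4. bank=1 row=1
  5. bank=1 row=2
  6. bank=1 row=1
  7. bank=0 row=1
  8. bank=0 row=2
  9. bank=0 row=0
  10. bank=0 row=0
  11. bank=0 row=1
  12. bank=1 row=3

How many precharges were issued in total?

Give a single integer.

Acc 1: bank0 row3 -> MISS (open row3); precharges=0
Acc 2: bank1 row4 -> MISS (open row4); precharges=0
Acc 3: bank0 row1 -> MISS (open row1); precharges=1
Acc 4: bank1 row1 -> MISS (open row1); precharges=2
Acc 5: bank1 row2 -> MISS (open row2); precharges=3
Acc 6: bank1 row1 -> MISS (open row1); precharges=4
Acc 7: bank0 row1 -> HIT
Acc 8: bank0 row2 -> MISS (open row2); precharges=5
Acc 9: bank0 row0 -> MISS (open row0); precharges=6
Acc 10: bank0 row0 -> HIT
Acc 11: bank0 row1 -> MISS (open row1); precharges=7
Acc 12: bank1 row3 -> MISS (open row3); precharges=8

Answer: 8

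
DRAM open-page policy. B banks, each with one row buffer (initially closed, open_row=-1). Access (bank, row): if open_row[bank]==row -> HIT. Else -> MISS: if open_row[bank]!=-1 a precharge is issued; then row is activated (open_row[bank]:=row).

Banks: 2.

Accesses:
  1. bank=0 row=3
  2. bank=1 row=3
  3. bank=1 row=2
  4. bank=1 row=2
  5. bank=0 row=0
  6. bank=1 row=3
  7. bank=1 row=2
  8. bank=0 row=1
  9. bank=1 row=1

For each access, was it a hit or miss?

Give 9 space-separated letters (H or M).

Answer: M M M H M M M M M

Derivation:
Acc 1: bank0 row3 -> MISS (open row3); precharges=0
Acc 2: bank1 row3 -> MISS (open row3); precharges=0
Acc 3: bank1 row2 -> MISS (open row2); precharges=1
Acc 4: bank1 row2 -> HIT
Acc 5: bank0 row0 -> MISS (open row0); precharges=2
Acc 6: bank1 row3 -> MISS (open row3); precharges=3
Acc 7: bank1 row2 -> MISS (open row2); precharges=4
Acc 8: bank0 row1 -> MISS (open row1); precharges=5
Acc 9: bank1 row1 -> MISS (open row1); precharges=6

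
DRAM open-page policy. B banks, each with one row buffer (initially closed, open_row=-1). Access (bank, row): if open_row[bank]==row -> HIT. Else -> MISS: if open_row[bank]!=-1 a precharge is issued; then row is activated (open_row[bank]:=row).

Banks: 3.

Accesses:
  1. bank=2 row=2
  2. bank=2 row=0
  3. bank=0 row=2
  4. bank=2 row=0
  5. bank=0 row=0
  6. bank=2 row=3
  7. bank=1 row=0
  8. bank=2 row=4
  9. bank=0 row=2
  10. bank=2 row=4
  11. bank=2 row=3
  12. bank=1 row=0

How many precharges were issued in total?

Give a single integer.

Acc 1: bank2 row2 -> MISS (open row2); precharges=0
Acc 2: bank2 row0 -> MISS (open row0); precharges=1
Acc 3: bank0 row2 -> MISS (open row2); precharges=1
Acc 4: bank2 row0 -> HIT
Acc 5: bank0 row0 -> MISS (open row0); precharges=2
Acc 6: bank2 row3 -> MISS (open row3); precharges=3
Acc 7: bank1 row0 -> MISS (open row0); precharges=3
Acc 8: bank2 row4 -> MISS (open row4); precharges=4
Acc 9: bank0 row2 -> MISS (open row2); precharges=5
Acc 10: bank2 row4 -> HIT
Acc 11: bank2 row3 -> MISS (open row3); precharges=6
Acc 12: bank1 row0 -> HIT

Answer: 6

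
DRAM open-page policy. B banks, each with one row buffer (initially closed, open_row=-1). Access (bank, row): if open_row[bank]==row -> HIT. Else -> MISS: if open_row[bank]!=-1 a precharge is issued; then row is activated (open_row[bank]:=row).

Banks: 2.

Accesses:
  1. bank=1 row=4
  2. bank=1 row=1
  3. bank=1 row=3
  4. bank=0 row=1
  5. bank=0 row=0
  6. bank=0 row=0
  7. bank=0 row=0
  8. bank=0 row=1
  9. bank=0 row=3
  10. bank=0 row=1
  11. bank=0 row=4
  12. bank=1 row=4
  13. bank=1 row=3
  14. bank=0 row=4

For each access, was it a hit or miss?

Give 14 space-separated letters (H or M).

Acc 1: bank1 row4 -> MISS (open row4); precharges=0
Acc 2: bank1 row1 -> MISS (open row1); precharges=1
Acc 3: bank1 row3 -> MISS (open row3); precharges=2
Acc 4: bank0 row1 -> MISS (open row1); precharges=2
Acc 5: bank0 row0 -> MISS (open row0); precharges=3
Acc 6: bank0 row0 -> HIT
Acc 7: bank0 row0 -> HIT
Acc 8: bank0 row1 -> MISS (open row1); precharges=4
Acc 9: bank0 row3 -> MISS (open row3); precharges=5
Acc 10: bank0 row1 -> MISS (open row1); precharges=6
Acc 11: bank0 row4 -> MISS (open row4); precharges=7
Acc 12: bank1 row4 -> MISS (open row4); precharges=8
Acc 13: bank1 row3 -> MISS (open row3); precharges=9
Acc 14: bank0 row4 -> HIT

Answer: M M M M M H H M M M M M M H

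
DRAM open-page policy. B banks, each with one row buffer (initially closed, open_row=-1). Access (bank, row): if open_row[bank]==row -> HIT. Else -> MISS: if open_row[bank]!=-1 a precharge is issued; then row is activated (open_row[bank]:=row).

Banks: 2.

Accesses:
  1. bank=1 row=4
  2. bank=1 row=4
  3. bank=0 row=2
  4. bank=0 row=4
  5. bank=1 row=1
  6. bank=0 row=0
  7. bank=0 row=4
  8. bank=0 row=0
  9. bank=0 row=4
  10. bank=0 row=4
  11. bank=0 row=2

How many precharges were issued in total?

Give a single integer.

Acc 1: bank1 row4 -> MISS (open row4); precharges=0
Acc 2: bank1 row4 -> HIT
Acc 3: bank0 row2 -> MISS (open row2); precharges=0
Acc 4: bank0 row4 -> MISS (open row4); precharges=1
Acc 5: bank1 row1 -> MISS (open row1); precharges=2
Acc 6: bank0 row0 -> MISS (open row0); precharges=3
Acc 7: bank0 row4 -> MISS (open row4); precharges=4
Acc 8: bank0 row0 -> MISS (open row0); precharges=5
Acc 9: bank0 row4 -> MISS (open row4); precharges=6
Acc 10: bank0 row4 -> HIT
Acc 11: bank0 row2 -> MISS (open row2); precharges=7

Answer: 7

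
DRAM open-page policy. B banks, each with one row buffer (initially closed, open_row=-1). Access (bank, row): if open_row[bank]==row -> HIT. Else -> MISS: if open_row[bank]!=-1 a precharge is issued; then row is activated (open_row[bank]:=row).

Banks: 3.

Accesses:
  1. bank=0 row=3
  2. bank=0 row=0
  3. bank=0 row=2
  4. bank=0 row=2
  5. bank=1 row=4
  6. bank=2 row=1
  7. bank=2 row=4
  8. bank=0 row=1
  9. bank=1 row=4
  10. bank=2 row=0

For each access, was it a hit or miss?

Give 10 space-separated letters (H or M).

Acc 1: bank0 row3 -> MISS (open row3); precharges=0
Acc 2: bank0 row0 -> MISS (open row0); precharges=1
Acc 3: bank0 row2 -> MISS (open row2); precharges=2
Acc 4: bank0 row2 -> HIT
Acc 5: bank1 row4 -> MISS (open row4); precharges=2
Acc 6: bank2 row1 -> MISS (open row1); precharges=2
Acc 7: bank2 row4 -> MISS (open row4); precharges=3
Acc 8: bank0 row1 -> MISS (open row1); precharges=4
Acc 9: bank1 row4 -> HIT
Acc 10: bank2 row0 -> MISS (open row0); precharges=5

Answer: M M M H M M M M H M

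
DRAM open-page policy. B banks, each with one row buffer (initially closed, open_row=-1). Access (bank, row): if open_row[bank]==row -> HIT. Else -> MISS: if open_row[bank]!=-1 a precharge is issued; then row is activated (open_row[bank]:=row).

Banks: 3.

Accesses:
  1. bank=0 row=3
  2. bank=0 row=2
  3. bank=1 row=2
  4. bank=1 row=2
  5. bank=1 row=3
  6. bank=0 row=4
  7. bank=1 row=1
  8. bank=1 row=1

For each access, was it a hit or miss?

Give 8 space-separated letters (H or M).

Acc 1: bank0 row3 -> MISS (open row3); precharges=0
Acc 2: bank0 row2 -> MISS (open row2); precharges=1
Acc 3: bank1 row2 -> MISS (open row2); precharges=1
Acc 4: bank1 row2 -> HIT
Acc 5: bank1 row3 -> MISS (open row3); precharges=2
Acc 6: bank0 row4 -> MISS (open row4); precharges=3
Acc 7: bank1 row1 -> MISS (open row1); precharges=4
Acc 8: bank1 row1 -> HIT

Answer: M M M H M M M H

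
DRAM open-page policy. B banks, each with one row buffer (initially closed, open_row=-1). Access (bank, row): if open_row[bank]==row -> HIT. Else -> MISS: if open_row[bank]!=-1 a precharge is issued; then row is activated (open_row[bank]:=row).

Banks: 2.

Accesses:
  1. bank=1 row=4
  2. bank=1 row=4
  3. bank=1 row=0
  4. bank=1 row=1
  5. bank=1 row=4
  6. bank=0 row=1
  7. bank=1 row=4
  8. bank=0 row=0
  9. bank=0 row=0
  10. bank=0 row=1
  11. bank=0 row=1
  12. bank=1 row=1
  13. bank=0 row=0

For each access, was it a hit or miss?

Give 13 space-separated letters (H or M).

Answer: M H M M M M H M H M H M M

Derivation:
Acc 1: bank1 row4 -> MISS (open row4); precharges=0
Acc 2: bank1 row4 -> HIT
Acc 3: bank1 row0 -> MISS (open row0); precharges=1
Acc 4: bank1 row1 -> MISS (open row1); precharges=2
Acc 5: bank1 row4 -> MISS (open row4); precharges=3
Acc 6: bank0 row1 -> MISS (open row1); precharges=3
Acc 7: bank1 row4 -> HIT
Acc 8: bank0 row0 -> MISS (open row0); precharges=4
Acc 9: bank0 row0 -> HIT
Acc 10: bank0 row1 -> MISS (open row1); precharges=5
Acc 11: bank0 row1 -> HIT
Acc 12: bank1 row1 -> MISS (open row1); precharges=6
Acc 13: bank0 row0 -> MISS (open row0); precharges=7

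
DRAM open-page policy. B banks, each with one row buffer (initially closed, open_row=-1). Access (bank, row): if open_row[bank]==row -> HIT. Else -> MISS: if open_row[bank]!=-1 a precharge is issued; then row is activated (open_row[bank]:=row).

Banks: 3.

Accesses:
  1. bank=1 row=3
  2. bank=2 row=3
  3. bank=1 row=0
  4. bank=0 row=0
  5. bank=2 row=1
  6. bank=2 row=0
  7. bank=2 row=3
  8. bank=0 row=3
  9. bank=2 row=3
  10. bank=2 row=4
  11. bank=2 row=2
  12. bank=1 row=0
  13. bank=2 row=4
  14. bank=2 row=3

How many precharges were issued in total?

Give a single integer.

Answer: 9

Derivation:
Acc 1: bank1 row3 -> MISS (open row3); precharges=0
Acc 2: bank2 row3 -> MISS (open row3); precharges=0
Acc 3: bank1 row0 -> MISS (open row0); precharges=1
Acc 4: bank0 row0 -> MISS (open row0); precharges=1
Acc 5: bank2 row1 -> MISS (open row1); precharges=2
Acc 6: bank2 row0 -> MISS (open row0); precharges=3
Acc 7: bank2 row3 -> MISS (open row3); precharges=4
Acc 8: bank0 row3 -> MISS (open row3); precharges=5
Acc 9: bank2 row3 -> HIT
Acc 10: bank2 row4 -> MISS (open row4); precharges=6
Acc 11: bank2 row2 -> MISS (open row2); precharges=7
Acc 12: bank1 row0 -> HIT
Acc 13: bank2 row4 -> MISS (open row4); precharges=8
Acc 14: bank2 row3 -> MISS (open row3); precharges=9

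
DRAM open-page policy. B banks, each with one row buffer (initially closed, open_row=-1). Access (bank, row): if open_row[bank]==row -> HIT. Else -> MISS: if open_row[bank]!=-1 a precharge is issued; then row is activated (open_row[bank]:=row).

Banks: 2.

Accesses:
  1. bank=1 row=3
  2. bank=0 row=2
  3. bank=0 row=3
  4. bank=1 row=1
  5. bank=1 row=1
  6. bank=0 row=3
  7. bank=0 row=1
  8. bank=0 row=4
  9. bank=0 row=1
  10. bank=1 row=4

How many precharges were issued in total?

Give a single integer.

Acc 1: bank1 row3 -> MISS (open row3); precharges=0
Acc 2: bank0 row2 -> MISS (open row2); precharges=0
Acc 3: bank0 row3 -> MISS (open row3); precharges=1
Acc 4: bank1 row1 -> MISS (open row1); precharges=2
Acc 5: bank1 row1 -> HIT
Acc 6: bank0 row3 -> HIT
Acc 7: bank0 row1 -> MISS (open row1); precharges=3
Acc 8: bank0 row4 -> MISS (open row4); precharges=4
Acc 9: bank0 row1 -> MISS (open row1); precharges=5
Acc 10: bank1 row4 -> MISS (open row4); precharges=6

Answer: 6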